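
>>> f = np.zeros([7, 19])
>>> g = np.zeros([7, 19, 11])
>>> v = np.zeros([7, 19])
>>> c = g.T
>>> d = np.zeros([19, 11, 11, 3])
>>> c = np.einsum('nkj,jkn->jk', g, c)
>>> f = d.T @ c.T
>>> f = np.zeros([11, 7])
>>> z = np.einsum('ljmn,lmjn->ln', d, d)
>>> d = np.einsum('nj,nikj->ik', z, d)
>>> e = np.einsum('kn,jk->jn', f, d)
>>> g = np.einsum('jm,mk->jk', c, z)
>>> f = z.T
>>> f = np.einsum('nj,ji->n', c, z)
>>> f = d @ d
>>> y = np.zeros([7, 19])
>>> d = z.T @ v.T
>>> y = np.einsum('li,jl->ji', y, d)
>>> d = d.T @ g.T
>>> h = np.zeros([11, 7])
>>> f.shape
(11, 11)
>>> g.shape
(11, 3)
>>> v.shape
(7, 19)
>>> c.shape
(11, 19)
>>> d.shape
(7, 11)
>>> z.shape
(19, 3)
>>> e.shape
(11, 7)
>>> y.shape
(3, 19)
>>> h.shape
(11, 7)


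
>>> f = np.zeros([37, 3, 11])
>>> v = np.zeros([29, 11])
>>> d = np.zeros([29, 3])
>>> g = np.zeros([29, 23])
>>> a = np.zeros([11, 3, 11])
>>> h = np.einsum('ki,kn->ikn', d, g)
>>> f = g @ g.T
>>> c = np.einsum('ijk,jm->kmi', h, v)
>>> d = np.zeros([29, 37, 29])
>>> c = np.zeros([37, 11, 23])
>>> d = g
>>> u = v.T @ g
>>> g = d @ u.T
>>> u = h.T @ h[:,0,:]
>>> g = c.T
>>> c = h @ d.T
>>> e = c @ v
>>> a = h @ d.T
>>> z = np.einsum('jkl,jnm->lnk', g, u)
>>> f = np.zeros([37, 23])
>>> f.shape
(37, 23)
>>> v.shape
(29, 11)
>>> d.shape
(29, 23)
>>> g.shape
(23, 11, 37)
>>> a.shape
(3, 29, 29)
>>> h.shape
(3, 29, 23)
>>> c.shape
(3, 29, 29)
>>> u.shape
(23, 29, 23)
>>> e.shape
(3, 29, 11)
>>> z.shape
(37, 29, 11)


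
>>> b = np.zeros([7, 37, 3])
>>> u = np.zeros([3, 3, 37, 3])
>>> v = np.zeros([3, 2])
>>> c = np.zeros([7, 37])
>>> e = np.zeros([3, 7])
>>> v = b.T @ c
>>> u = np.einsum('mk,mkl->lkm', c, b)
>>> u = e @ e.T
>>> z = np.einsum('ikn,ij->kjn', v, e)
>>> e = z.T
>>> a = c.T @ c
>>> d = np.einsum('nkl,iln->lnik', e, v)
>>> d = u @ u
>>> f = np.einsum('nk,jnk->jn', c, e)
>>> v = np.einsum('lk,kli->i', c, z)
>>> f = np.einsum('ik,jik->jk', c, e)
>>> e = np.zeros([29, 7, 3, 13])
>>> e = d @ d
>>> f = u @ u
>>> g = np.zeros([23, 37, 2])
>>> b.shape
(7, 37, 3)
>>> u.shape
(3, 3)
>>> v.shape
(37,)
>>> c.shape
(7, 37)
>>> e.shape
(3, 3)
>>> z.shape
(37, 7, 37)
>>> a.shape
(37, 37)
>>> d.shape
(3, 3)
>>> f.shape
(3, 3)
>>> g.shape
(23, 37, 2)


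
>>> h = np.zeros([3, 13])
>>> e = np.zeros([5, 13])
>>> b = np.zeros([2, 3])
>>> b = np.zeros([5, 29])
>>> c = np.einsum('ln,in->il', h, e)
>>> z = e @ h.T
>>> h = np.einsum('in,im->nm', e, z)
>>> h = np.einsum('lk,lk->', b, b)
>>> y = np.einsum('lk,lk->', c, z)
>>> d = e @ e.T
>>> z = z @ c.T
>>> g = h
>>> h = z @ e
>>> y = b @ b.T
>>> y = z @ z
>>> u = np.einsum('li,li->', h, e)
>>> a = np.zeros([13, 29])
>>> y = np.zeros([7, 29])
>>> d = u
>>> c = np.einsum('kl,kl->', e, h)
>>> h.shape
(5, 13)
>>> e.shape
(5, 13)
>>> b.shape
(5, 29)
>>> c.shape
()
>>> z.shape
(5, 5)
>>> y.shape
(7, 29)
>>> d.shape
()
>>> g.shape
()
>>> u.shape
()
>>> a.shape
(13, 29)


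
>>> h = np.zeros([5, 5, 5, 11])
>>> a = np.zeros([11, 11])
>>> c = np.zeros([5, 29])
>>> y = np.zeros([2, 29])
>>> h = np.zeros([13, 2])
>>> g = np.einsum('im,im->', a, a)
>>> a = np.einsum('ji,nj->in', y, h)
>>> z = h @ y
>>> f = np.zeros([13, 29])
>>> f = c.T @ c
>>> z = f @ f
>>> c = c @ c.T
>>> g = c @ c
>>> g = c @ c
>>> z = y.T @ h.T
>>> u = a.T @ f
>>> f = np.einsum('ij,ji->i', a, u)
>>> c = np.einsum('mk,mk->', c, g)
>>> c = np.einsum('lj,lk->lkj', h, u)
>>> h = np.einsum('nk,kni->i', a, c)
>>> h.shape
(2,)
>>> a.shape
(29, 13)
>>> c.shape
(13, 29, 2)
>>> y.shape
(2, 29)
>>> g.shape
(5, 5)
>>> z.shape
(29, 13)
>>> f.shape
(29,)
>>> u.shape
(13, 29)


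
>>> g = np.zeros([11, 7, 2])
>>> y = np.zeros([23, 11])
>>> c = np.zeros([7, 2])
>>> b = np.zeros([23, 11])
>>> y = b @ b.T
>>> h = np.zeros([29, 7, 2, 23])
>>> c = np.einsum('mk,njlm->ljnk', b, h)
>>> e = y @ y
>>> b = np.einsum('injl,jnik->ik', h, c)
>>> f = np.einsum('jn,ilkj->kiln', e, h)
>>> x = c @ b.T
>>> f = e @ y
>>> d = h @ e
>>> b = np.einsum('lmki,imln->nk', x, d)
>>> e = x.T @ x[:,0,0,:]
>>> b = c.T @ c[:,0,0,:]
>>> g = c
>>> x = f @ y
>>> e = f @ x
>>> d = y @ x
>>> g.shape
(2, 7, 29, 11)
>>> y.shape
(23, 23)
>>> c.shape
(2, 7, 29, 11)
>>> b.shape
(11, 29, 7, 11)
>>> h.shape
(29, 7, 2, 23)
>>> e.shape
(23, 23)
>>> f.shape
(23, 23)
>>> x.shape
(23, 23)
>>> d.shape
(23, 23)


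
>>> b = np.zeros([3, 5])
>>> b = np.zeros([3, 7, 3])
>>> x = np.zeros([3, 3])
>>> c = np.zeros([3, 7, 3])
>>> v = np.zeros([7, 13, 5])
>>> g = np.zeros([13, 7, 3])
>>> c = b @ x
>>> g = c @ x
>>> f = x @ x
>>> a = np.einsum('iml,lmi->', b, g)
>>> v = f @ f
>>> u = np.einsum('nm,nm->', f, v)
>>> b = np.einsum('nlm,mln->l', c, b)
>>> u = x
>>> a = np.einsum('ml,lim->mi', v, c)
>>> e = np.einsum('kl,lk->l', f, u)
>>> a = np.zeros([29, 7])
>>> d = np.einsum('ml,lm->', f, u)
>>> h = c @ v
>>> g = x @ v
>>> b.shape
(7,)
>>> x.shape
(3, 3)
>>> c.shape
(3, 7, 3)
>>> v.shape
(3, 3)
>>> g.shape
(3, 3)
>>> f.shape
(3, 3)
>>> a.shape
(29, 7)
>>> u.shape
(3, 3)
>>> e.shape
(3,)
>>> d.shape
()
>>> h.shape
(3, 7, 3)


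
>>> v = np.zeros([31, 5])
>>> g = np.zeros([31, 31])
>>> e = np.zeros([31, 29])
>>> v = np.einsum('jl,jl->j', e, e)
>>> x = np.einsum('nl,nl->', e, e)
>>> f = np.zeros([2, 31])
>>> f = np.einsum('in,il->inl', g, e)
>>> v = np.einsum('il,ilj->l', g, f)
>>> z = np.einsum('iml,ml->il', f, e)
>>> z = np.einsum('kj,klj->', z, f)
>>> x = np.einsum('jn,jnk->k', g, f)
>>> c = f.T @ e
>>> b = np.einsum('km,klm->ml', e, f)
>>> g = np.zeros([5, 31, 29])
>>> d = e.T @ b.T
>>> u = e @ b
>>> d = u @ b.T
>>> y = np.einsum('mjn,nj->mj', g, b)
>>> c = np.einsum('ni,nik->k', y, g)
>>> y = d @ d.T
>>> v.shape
(31,)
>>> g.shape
(5, 31, 29)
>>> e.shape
(31, 29)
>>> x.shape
(29,)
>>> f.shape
(31, 31, 29)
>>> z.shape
()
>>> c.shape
(29,)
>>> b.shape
(29, 31)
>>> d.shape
(31, 29)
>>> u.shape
(31, 31)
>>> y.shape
(31, 31)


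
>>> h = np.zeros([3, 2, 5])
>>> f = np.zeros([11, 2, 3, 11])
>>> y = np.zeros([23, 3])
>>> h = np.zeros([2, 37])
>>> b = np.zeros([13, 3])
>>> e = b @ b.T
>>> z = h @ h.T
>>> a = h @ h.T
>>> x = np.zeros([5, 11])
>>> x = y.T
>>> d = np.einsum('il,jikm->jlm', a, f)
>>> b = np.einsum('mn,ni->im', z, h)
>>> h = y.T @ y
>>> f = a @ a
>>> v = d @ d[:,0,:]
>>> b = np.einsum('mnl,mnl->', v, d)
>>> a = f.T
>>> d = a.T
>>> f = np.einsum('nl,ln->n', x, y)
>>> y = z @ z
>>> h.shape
(3, 3)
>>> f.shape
(3,)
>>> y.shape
(2, 2)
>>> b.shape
()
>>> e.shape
(13, 13)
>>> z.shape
(2, 2)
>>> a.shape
(2, 2)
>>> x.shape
(3, 23)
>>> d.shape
(2, 2)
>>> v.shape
(11, 2, 11)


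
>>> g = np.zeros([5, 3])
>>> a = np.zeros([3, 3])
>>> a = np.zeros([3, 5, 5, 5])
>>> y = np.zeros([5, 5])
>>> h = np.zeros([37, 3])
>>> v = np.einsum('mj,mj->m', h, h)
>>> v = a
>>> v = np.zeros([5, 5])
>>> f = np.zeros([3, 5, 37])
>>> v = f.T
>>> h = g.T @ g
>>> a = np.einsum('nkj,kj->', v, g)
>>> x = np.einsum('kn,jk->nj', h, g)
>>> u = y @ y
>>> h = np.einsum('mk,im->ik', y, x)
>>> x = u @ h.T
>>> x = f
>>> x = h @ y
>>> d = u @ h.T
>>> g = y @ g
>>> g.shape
(5, 3)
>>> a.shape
()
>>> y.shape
(5, 5)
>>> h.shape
(3, 5)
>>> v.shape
(37, 5, 3)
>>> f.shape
(3, 5, 37)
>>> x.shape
(3, 5)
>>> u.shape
(5, 5)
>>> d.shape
(5, 3)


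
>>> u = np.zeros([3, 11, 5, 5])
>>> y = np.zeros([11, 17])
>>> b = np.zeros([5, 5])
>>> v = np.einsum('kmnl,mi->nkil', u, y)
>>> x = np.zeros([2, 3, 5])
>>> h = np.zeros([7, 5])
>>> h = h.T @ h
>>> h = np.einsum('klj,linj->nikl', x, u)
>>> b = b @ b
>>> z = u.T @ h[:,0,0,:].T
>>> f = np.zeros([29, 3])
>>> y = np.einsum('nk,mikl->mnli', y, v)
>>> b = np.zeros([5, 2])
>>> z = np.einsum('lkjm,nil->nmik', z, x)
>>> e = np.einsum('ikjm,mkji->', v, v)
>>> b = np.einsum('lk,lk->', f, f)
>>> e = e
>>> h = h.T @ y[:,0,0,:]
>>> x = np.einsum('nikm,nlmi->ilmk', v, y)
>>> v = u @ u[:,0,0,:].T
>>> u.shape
(3, 11, 5, 5)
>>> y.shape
(5, 11, 5, 3)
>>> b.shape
()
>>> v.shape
(3, 11, 5, 3)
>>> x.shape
(3, 11, 5, 17)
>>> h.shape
(3, 2, 11, 3)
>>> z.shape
(2, 5, 3, 5)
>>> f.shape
(29, 3)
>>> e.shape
()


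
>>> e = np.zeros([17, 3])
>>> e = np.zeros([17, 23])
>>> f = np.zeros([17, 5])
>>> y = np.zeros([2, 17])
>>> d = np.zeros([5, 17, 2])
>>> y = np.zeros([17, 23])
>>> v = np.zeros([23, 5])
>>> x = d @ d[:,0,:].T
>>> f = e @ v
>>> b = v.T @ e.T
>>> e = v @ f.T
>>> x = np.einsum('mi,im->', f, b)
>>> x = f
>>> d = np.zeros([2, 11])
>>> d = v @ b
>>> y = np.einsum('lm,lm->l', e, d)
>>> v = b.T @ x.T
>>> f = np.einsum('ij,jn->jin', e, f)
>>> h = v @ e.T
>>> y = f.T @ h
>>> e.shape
(23, 17)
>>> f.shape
(17, 23, 5)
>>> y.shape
(5, 23, 23)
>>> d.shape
(23, 17)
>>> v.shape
(17, 17)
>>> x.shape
(17, 5)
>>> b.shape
(5, 17)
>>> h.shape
(17, 23)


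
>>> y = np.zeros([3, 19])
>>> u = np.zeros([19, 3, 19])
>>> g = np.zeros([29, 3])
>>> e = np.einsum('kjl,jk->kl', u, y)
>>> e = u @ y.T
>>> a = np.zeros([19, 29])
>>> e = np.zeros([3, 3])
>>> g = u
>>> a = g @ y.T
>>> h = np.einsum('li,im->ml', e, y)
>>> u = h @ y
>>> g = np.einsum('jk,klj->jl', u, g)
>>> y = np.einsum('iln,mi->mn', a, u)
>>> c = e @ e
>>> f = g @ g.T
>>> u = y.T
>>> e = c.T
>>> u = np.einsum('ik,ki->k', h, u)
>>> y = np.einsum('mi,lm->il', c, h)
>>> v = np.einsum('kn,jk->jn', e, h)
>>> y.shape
(3, 19)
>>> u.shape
(3,)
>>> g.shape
(19, 3)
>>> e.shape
(3, 3)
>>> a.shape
(19, 3, 3)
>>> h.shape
(19, 3)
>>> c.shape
(3, 3)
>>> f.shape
(19, 19)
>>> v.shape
(19, 3)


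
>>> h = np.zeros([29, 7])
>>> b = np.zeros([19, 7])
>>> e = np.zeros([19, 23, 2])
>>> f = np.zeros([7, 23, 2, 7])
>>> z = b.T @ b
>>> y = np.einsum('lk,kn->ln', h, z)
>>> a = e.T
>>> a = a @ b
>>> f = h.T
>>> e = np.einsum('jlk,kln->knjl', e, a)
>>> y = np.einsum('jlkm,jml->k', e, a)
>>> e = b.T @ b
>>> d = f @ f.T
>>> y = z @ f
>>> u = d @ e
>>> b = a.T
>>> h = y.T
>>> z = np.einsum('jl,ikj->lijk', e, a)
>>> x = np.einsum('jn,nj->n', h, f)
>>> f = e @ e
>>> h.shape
(29, 7)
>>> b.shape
(7, 23, 2)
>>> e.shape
(7, 7)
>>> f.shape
(7, 7)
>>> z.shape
(7, 2, 7, 23)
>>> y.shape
(7, 29)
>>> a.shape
(2, 23, 7)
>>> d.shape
(7, 7)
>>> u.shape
(7, 7)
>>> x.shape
(7,)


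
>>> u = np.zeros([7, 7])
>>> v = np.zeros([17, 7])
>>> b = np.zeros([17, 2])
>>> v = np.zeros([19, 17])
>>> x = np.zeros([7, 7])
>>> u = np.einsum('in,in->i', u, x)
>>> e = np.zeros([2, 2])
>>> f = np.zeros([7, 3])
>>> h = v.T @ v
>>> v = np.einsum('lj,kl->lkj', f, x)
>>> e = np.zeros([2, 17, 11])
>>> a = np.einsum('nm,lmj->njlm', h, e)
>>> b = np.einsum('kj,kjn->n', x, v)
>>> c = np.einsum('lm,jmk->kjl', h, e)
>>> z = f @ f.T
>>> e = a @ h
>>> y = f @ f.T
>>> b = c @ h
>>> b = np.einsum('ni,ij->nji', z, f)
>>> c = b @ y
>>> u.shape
(7,)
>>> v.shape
(7, 7, 3)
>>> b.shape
(7, 3, 7)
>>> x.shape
(7, 7)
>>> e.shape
(17, 11, 2, 17)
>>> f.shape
(7, 3)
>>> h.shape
(17, 17)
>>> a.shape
(17, 11, 2, 17)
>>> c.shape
(7, 3, 7)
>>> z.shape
(7, 7)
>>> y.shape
(7, 7)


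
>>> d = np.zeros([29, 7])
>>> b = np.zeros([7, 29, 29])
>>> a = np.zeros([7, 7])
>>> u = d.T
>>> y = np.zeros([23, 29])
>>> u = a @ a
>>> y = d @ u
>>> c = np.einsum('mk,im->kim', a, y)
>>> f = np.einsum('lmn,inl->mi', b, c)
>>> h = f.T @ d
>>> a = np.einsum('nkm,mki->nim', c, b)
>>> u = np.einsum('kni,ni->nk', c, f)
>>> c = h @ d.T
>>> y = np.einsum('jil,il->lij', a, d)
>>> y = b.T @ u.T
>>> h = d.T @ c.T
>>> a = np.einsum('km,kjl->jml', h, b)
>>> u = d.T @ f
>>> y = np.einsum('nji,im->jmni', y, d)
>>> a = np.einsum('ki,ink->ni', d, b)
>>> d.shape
(29, 7)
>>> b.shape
(7, 29, 29)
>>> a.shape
(29, 7)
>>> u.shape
(7, 7)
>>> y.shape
(29, 7, 29, 29)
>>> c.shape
(7, 29)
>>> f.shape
(29, 7)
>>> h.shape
(7, 7)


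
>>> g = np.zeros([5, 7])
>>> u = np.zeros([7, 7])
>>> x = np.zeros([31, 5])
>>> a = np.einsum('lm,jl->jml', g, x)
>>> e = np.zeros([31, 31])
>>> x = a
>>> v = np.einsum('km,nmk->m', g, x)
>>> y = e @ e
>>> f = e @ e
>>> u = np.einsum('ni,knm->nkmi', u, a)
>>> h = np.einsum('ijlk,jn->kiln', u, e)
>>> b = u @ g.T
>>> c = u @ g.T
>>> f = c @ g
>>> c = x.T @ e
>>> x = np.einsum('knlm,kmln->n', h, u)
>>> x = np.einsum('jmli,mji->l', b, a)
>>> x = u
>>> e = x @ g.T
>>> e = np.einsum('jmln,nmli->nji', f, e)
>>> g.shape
(5, 7)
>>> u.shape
(7, 31, 5, 7)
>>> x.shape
(7, 31, 5, 7)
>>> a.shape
(31, 7, 5)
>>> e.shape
(7, 7, 5)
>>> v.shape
(7,)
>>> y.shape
(31, 31)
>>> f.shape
(7, 31, 5, 7)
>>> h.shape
(7, 7, 5, 31)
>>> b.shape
(7, 31, 5, 5)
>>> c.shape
(5, 7, 31)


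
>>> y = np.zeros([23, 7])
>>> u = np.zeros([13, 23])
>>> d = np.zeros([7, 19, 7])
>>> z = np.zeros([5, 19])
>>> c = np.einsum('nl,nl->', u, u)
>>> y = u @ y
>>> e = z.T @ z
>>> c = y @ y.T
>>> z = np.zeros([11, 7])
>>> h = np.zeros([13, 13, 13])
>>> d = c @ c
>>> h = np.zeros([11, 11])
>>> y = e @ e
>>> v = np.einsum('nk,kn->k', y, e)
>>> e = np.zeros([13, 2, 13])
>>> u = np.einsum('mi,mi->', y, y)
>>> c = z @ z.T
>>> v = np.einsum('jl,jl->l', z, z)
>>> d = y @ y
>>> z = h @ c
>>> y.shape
(19, 19)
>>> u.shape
()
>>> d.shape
(19, 19)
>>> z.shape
(11, 11)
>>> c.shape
(11, 11)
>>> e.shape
(13, 2, 13)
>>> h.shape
(11, 11)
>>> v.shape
(7,)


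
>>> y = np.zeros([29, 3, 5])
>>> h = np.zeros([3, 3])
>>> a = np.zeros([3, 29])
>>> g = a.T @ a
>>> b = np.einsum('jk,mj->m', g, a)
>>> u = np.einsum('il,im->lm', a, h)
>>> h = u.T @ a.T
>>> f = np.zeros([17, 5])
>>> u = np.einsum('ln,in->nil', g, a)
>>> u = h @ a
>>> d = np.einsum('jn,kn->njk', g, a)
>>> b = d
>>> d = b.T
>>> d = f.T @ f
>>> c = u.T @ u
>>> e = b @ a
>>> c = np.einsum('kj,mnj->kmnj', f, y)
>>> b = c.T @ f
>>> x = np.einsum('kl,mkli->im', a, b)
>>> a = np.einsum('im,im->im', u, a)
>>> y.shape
(29, 3, 5)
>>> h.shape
(3, 3)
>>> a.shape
(3, 29)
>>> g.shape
(29, 29)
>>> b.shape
(5, 3, 29, 5)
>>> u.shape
(3, 29)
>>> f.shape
(17, 5)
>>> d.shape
(5, 5)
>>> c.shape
(17, 29, 3, 5)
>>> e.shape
(29, 29, 29)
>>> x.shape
(5, 5)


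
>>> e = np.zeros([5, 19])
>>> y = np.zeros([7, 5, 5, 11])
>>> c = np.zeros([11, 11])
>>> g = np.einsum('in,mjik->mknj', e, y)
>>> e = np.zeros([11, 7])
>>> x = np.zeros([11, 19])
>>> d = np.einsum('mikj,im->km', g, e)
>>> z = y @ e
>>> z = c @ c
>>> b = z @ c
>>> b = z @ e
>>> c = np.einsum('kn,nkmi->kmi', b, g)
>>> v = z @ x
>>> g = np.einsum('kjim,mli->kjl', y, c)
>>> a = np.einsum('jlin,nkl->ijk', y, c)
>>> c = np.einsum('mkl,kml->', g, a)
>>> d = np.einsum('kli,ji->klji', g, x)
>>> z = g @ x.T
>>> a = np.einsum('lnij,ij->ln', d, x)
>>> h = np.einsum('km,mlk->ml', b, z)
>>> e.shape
(11, 7)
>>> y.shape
(7, 5, 5, 11)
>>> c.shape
()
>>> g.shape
(7, 5, 19)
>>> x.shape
(11, 19)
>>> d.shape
(7, 5, 11, 19)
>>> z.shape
(7, 5, 11)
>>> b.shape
(11, 7)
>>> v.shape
(11, 19)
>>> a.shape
(7, 5)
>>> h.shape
(7, 5)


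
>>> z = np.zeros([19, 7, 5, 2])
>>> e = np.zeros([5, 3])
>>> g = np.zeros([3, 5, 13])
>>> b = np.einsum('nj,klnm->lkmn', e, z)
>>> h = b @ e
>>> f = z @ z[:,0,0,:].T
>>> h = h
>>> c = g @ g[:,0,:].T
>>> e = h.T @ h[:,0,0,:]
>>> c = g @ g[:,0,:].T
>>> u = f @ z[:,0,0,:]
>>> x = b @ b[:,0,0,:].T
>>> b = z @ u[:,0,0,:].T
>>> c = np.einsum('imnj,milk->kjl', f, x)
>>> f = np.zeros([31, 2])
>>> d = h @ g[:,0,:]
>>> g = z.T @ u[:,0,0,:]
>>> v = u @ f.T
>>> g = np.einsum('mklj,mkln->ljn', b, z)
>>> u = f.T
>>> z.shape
(19, 7, 5, 2)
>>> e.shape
(3, 2, 19, 3)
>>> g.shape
(5, 19, 2)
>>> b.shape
(19, 7, 5, 19)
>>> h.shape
(7, 19, 2, 3)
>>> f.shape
(31, 2)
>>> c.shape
(7, 19, 2)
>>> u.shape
(2, 31)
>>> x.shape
(7, 19, 2, 7)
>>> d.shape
(7, 19, 2, 13)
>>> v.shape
(19, 7, 5, 31)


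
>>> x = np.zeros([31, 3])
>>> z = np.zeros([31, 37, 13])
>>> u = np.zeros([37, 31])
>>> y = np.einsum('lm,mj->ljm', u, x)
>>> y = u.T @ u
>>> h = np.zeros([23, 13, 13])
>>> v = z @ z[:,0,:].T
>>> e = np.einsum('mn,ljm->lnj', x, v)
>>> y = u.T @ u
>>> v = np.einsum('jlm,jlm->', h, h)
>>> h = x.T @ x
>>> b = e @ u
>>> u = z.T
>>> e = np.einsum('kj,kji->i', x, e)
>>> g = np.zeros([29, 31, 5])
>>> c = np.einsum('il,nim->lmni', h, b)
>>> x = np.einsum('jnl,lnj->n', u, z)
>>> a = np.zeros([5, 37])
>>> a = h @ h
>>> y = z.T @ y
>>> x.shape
(37,)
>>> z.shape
(31, 37, 13)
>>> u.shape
(13, 37, 31)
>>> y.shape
(13, 37, 31)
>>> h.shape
(3, 3)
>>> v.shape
()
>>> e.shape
(37,)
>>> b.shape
(31, 3, 31)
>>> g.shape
(29, 31, 5)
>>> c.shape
(3, 31, 31, 3)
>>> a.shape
(3, 3)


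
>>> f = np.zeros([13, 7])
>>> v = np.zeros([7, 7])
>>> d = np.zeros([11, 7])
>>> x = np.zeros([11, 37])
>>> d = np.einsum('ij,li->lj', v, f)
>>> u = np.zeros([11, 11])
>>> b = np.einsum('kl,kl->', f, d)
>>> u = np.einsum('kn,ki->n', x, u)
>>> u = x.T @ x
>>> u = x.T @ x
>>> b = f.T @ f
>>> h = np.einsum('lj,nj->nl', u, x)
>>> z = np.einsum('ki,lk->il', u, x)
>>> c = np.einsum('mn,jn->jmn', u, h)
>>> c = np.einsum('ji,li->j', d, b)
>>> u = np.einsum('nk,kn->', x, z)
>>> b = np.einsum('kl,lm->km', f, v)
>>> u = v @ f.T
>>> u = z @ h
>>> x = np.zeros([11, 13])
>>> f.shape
(13, 7)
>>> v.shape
(7, 7)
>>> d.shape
(13, 7)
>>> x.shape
(11, 13)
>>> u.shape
(37, 37)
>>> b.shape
(13, 7)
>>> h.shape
(11, 37)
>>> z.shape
(37, 11)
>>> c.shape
(13,)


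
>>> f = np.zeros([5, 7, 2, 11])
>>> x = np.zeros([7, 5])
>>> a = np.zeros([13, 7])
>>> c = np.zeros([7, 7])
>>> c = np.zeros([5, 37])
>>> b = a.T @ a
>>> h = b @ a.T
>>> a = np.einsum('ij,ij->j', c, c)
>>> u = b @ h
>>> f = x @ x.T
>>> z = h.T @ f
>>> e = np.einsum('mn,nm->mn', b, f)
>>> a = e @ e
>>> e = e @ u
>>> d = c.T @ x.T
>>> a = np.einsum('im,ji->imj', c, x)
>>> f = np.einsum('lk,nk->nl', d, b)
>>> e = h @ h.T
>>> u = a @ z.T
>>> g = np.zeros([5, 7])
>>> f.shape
(7, 37)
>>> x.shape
(7, 5)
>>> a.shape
(5, 37, 7)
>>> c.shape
(5, 37)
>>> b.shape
(7, 7)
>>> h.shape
(7, 13)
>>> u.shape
(5, 37, 13)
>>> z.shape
(13, 7)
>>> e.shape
(7, 7)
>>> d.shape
(37, 7)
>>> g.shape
(5, 7)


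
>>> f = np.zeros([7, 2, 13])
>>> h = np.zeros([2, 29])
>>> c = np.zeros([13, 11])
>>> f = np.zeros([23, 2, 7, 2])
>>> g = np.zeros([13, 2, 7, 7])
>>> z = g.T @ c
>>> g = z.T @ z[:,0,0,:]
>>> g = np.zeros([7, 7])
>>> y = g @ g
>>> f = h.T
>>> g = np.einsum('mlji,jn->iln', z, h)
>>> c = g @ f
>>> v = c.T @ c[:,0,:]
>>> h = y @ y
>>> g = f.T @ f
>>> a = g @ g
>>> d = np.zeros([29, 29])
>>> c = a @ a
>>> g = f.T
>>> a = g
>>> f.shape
(29, 2)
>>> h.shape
(7, 7)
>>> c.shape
(2, 2)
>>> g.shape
(2, 29)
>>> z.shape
(7, 7, 2, 11)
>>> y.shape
(7, 7)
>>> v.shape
(2, 7, 2)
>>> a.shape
(2, 29)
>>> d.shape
(29, 29)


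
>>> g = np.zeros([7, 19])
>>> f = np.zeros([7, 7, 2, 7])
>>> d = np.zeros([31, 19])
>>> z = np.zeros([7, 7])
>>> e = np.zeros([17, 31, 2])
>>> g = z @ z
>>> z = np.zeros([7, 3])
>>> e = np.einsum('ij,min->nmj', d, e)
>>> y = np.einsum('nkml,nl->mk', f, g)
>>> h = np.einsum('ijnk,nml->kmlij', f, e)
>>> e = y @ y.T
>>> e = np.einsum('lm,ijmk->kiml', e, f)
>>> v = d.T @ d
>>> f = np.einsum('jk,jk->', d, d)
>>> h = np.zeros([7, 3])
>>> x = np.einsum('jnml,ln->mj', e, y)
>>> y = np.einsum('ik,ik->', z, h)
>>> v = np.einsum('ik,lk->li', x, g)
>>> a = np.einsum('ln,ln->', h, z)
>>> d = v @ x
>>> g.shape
(7, 7)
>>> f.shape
()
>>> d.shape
(7, 7)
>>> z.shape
(7, 3)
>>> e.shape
(7, 7, 2, 2)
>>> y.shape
()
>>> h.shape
(7, 3)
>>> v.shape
(7, 2)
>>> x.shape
(2, 7)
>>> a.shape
()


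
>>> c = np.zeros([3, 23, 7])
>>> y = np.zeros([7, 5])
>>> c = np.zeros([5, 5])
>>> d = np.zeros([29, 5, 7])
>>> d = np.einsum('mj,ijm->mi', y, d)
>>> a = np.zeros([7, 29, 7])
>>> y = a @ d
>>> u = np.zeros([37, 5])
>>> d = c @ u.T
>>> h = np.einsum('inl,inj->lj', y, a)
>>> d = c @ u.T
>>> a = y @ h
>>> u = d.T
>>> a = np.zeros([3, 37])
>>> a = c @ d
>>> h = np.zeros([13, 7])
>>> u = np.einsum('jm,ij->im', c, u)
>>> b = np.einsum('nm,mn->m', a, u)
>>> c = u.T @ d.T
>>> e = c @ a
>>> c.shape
(5, 5)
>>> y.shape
(7, 29, 29)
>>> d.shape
(5, 37)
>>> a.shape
(5, 37)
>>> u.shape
(37, 5)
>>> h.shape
(13, 7)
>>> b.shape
(37,)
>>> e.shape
(5, 37)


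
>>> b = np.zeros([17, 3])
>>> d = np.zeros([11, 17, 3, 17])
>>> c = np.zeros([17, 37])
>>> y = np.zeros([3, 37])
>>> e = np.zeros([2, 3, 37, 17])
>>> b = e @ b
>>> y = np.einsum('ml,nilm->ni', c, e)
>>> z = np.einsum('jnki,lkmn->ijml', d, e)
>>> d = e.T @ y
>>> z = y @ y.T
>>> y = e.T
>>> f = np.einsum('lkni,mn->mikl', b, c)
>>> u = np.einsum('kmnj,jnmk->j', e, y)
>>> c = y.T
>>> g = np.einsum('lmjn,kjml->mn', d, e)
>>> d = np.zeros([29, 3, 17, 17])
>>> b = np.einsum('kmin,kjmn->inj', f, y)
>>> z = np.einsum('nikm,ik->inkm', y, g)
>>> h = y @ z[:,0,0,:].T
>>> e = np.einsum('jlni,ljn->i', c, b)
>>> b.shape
(3, 2, 37)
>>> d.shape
(29, 3, 17, 17)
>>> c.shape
(2, 3, 37, 17)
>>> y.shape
(17, 37, 3, 2)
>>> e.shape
(17,)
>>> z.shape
(37, 17, 3, 2)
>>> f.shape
(17, 3, 3, 2)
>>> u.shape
(17,)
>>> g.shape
(37, 3)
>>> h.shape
(17, 37, 3, 37)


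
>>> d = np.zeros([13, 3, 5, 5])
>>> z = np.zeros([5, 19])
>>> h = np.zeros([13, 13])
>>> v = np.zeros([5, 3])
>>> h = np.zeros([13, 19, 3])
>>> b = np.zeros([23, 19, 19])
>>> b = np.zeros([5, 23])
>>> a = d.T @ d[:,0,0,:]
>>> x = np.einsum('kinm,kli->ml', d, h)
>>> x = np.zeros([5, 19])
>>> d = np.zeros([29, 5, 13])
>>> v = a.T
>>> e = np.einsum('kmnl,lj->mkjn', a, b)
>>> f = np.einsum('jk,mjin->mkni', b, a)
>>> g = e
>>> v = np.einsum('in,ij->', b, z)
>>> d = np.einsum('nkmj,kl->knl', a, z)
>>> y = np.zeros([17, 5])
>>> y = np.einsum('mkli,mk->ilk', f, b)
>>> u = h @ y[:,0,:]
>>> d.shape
(5, 5, 19)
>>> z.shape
(5, 19)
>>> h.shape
(13, 19, 3)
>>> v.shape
()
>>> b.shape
(5, 23)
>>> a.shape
(5, 5, 3, 5)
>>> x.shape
(5, 19)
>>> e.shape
(5, 5, 23, 3)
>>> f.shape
(5, 23, 5, 3)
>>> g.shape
(5, 5, 23, 3)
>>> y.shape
(3, 5, 23)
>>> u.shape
(13, 19, 23)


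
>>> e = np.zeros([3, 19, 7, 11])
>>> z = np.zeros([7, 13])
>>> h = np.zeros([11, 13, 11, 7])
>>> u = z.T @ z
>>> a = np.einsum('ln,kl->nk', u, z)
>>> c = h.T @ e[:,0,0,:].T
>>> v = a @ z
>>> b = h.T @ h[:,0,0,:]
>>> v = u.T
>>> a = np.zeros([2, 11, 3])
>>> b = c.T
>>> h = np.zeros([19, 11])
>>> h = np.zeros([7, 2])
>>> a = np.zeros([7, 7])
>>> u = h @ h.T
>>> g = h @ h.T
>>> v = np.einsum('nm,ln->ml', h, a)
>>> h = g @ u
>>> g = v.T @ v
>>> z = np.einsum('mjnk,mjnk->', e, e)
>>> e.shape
(3, 19, 7, 11)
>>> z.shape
()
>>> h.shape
(7, 7)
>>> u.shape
(7, 7)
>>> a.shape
(7, 7)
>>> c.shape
(7, 11, 13, 3)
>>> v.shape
(2, 7)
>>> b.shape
(3, 13, 11, 7)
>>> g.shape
(7, 7)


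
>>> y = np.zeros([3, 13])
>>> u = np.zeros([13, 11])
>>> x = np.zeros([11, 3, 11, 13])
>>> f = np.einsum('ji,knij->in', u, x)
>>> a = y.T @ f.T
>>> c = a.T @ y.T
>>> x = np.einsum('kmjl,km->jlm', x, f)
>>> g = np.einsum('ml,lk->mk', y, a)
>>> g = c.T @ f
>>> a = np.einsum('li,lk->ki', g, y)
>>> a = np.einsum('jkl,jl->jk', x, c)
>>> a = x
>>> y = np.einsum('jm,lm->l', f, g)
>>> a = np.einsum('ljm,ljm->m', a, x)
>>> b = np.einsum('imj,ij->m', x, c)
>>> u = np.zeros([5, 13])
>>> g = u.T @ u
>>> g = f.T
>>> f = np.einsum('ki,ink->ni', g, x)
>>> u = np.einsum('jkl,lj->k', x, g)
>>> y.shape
(3,)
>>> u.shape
(13,)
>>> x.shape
(11, 13, 3)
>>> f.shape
(13, 11)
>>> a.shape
(3,)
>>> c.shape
(11, 3)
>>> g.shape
(3, 11)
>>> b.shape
(13,)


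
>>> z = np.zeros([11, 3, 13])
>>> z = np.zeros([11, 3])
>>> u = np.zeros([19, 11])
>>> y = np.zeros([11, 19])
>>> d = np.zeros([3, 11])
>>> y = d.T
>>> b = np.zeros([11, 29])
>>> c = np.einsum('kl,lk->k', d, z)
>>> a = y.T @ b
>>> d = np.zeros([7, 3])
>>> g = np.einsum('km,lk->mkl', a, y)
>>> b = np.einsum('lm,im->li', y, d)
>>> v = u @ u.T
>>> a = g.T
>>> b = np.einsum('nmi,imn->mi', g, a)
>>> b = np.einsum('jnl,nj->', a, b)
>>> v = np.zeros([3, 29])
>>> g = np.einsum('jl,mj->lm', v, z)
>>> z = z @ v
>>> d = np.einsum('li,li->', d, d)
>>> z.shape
(11, 29)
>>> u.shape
(19, 11)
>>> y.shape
(11, 3)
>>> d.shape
()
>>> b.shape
()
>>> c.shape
(3,)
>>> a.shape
(11, 3, 29)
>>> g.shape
(29, 11)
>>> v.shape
(3, 29)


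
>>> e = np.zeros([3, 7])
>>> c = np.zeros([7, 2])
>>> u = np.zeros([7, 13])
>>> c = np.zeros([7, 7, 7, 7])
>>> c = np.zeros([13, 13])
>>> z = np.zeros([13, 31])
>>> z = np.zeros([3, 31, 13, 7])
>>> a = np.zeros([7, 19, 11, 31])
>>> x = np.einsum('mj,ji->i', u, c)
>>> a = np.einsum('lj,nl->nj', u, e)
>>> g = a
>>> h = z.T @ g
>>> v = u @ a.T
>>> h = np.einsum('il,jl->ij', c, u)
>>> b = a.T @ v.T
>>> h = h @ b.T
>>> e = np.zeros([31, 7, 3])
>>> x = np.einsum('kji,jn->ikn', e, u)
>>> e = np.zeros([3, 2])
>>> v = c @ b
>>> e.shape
(3, 2)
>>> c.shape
(13, 13)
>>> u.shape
(7, 13)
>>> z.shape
(3, 31, 13, 7)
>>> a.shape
(3, 13)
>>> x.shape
(3, 31, 13)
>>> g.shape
(3, 13)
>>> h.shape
(13, 13)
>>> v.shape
(13, 7)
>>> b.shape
(13, 7)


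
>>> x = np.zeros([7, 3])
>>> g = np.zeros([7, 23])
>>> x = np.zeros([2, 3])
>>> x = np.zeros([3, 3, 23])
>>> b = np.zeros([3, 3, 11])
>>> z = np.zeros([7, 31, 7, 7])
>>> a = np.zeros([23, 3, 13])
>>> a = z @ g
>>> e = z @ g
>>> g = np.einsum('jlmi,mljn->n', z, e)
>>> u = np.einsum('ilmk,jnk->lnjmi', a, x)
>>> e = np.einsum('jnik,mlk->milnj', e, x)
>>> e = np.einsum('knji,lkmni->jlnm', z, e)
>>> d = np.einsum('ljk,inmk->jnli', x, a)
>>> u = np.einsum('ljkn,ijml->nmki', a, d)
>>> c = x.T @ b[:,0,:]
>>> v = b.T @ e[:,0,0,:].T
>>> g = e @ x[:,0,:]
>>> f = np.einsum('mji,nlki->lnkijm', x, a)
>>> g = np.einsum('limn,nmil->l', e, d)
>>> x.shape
(3, 3, 23)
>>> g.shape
(7,)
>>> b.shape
(3, 3, 11)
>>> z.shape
(7, 31, 7, 7)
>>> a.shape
(7, 31, 7, 23)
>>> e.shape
(7, 3, 31, 3)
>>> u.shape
(23, 3, 7, 3)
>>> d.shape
(3, 31, 3, 7)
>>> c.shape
(23, 3, 11)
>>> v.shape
(11, 3, 7)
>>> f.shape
(31, 7, 7, 23, 3, 3)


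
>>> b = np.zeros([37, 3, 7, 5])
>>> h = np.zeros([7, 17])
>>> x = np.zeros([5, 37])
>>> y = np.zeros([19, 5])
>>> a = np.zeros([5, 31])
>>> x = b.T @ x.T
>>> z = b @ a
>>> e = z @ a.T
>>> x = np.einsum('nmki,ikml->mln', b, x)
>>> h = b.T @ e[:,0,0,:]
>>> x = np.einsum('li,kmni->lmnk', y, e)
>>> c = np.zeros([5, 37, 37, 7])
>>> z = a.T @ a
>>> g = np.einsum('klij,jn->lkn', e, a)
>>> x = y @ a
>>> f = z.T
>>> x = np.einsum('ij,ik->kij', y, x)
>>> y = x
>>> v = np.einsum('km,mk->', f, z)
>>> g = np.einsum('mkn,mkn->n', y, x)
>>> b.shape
(37, 3, 7, 5)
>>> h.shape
(5, 7, 3, 5)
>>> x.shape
(31, 19, 5)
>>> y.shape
(31, 19, 5)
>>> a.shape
(5, 31)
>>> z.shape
(31, 31)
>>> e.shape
(37, 3, 7, 5)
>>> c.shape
(5, 37, 37, 7)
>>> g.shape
(5,)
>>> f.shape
(31, 31)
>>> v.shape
()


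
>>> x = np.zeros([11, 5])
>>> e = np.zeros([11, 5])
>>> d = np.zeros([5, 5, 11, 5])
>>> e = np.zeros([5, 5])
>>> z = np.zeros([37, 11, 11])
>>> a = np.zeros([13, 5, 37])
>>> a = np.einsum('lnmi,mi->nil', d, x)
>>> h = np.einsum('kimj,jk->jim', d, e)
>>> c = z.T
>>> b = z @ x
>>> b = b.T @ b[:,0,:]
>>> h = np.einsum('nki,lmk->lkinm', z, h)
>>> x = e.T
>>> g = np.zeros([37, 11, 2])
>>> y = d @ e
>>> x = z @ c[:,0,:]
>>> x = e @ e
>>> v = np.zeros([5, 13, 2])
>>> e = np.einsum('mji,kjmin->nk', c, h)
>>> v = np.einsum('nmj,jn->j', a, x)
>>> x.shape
(5, 5)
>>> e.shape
(5, 5)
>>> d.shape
(5, 5, 11, 5)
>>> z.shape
(37, 11, 11)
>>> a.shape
(5, 5, 5)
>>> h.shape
(5, 11, 11, 37, 5)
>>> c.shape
(11, 11, 37)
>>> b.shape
(5, 11, 5)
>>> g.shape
(37, 11, 2)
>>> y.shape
(5, 5, 11, 5)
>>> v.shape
(5,)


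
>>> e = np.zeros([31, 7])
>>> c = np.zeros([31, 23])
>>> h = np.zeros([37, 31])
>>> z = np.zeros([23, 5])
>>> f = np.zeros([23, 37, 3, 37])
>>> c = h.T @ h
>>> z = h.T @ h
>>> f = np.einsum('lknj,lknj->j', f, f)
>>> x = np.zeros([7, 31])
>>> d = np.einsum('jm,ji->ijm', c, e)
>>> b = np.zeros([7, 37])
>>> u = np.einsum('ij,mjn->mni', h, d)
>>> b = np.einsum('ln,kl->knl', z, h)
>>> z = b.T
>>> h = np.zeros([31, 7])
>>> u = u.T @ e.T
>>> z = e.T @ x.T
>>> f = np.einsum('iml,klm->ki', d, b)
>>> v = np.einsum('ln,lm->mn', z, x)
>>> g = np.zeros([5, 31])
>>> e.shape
(31, 7)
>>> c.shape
(31, 31)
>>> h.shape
(31, 7)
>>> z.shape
(7, 7)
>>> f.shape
(37, 7)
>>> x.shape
(7, 31)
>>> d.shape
(7, 31, 31)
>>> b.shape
(37, 31, 31)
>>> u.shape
(37, 31, 31)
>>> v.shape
(31, 7)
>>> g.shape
(5, 31)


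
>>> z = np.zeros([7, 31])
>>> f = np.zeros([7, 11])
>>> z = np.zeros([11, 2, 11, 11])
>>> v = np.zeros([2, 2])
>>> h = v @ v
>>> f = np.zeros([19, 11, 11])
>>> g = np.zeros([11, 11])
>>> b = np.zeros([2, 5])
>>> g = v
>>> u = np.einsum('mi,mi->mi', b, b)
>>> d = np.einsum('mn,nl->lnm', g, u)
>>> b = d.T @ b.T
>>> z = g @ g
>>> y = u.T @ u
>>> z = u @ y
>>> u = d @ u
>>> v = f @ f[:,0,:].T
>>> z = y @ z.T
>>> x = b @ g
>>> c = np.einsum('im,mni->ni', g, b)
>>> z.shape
(5, 2)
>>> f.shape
(19, 11, 11)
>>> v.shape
(19, 11, 19)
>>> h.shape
(2, 2)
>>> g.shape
(2, 2)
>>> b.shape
(2, 2, 2)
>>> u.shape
(5, 2, 5)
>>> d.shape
(5, 2, 2)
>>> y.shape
(5, 5)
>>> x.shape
(2, 2, 2)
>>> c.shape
(2, 2)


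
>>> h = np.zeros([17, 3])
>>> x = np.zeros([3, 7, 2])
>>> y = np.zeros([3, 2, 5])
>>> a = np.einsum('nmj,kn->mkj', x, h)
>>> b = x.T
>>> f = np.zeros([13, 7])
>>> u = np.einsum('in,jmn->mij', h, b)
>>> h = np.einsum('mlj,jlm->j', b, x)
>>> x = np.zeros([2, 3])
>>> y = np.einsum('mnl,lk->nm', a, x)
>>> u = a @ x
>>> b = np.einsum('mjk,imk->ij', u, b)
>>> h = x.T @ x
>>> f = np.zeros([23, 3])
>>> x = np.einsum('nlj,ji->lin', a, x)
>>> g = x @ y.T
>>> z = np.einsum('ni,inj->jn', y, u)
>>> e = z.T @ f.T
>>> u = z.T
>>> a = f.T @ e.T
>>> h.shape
(3, 3)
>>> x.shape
(17, 3, 7)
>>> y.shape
(17, 7)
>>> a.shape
(3, 17)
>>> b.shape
(2, 17)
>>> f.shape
(23, 3)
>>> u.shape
(17, 3)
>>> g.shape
(17, 3, 17)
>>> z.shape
(3, 17)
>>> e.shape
(17, 23)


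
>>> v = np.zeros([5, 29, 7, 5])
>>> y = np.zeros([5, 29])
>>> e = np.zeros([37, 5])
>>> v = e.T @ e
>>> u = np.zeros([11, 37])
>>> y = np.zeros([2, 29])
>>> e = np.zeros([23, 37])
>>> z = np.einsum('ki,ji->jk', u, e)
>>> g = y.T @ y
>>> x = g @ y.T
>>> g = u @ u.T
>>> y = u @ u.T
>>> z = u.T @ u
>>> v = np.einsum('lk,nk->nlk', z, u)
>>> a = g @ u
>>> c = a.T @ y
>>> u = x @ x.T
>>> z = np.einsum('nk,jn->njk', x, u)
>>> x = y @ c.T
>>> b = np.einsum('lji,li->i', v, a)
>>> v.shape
(11, 37, 37)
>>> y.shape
(11, 11)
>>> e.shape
(23, 37)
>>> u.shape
(29, 29)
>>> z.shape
(29, 29, 2)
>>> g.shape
(11, 11)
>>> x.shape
(11, 37)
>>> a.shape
(11, 37)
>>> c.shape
(37, 11)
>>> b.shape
(37,)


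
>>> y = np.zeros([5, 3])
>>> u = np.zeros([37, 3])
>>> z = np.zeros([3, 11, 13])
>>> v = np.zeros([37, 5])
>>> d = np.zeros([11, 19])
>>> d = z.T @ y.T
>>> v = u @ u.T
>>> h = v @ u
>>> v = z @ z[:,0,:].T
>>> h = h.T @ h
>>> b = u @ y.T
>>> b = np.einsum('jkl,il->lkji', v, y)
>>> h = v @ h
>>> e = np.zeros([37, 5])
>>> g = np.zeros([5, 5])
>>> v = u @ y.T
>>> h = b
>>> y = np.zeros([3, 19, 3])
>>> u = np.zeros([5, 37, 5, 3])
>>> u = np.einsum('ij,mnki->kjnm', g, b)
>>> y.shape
(3, 19, 3)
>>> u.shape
(3, 5, 11, 3)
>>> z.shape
(3, 11, 13)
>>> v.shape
(37, 5)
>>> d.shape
(13, 11, 5)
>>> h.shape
(3, 11, 3, 5)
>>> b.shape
(3, 11, 3, 5)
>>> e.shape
(37, 5)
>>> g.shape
(5, 5)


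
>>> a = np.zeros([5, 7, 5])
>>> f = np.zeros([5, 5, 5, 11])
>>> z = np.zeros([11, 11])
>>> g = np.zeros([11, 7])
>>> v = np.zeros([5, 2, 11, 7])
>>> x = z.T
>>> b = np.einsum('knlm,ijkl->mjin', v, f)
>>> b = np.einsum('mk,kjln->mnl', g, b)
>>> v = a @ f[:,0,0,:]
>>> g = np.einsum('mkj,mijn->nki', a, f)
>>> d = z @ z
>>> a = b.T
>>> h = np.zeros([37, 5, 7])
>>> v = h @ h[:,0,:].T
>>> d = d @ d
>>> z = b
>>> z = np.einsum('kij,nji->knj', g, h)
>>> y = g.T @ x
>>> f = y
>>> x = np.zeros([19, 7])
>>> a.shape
(5, 2, 11)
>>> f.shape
(5, 7, 11)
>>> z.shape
(11, 37, 5)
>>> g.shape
(11, 7, 5)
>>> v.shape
(37, 5, 37)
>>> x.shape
(19, 7)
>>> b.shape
(11, 2, 5)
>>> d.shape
(11, 11)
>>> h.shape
(37, 5, 7)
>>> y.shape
(5, 7, 11)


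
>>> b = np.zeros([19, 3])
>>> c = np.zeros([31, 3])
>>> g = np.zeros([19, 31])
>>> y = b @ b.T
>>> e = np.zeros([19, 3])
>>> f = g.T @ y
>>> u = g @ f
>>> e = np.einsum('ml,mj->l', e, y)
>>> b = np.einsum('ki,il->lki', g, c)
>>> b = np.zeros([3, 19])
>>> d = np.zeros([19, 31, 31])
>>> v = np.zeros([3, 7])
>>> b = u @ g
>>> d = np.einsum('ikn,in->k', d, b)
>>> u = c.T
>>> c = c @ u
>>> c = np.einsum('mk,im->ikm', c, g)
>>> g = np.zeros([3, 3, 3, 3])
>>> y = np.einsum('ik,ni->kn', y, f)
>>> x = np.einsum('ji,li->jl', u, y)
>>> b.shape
(19, 31)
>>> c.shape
(19, 31, 31)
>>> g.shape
(3, 3, 3, 3)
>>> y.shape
(19, 31)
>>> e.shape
(3,)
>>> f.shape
(31, 19)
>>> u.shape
(3, 31)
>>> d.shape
(31,)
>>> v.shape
(3, 7)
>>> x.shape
(3, 19)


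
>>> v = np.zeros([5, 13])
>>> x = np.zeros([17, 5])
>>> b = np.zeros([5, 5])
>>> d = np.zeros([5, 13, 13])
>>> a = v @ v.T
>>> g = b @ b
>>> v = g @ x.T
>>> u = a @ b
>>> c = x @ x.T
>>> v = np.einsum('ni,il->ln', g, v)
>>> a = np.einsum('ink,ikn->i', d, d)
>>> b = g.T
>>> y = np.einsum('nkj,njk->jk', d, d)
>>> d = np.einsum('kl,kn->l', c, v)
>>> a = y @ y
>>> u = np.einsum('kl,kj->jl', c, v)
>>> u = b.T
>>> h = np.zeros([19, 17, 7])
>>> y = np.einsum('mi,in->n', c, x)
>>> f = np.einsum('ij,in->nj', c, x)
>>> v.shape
(17, 5)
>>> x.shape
(17, 5)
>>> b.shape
(5, 5)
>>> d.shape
(17,)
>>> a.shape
(13, 13)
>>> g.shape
(5, 5)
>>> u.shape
(5, 5)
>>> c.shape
(17, 17)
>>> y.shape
(5,)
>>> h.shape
(19, 17, 7)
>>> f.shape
(5, 17)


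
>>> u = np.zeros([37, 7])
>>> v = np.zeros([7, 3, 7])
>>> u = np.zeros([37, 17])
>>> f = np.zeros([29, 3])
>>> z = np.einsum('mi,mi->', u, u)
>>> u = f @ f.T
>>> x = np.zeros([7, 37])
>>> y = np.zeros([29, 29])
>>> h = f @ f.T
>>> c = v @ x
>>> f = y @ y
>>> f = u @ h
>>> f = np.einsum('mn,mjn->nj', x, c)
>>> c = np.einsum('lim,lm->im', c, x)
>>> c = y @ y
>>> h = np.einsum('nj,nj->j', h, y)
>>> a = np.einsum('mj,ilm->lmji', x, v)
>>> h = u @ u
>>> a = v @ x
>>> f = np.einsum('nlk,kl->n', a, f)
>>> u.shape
(29, 29)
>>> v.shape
(7, 3, 7)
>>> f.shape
(7,)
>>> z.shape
()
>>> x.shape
(7, 37)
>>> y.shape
(29, 29)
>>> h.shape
(29, 29)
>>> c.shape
(29, 29)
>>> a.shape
(7, 3, 37)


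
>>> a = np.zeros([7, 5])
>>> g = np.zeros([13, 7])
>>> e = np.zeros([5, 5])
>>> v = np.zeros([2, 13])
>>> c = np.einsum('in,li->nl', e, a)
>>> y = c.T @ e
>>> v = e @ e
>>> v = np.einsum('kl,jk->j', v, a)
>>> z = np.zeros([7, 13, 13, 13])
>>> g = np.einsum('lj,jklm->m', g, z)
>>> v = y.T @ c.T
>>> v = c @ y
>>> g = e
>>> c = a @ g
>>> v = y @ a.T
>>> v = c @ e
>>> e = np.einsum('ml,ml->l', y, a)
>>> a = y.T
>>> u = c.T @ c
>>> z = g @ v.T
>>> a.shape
(5, 7)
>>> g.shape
(5, 5)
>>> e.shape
(5,)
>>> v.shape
(7, 5)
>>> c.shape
(7, 5)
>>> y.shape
(7, 5)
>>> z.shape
(5, 7)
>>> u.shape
(5, 5)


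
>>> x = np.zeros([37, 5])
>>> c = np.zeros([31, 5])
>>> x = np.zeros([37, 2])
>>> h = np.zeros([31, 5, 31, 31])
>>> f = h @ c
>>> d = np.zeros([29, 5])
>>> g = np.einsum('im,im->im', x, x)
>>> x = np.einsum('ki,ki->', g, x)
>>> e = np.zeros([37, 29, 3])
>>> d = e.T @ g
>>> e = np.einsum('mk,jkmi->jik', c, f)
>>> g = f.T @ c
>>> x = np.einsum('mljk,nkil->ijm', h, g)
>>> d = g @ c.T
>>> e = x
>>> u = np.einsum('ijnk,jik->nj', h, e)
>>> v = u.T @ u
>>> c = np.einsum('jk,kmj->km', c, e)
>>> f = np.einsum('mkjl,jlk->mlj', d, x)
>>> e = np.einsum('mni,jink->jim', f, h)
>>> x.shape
(5, 31, 31)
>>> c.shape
(5, 31)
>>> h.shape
(31, 5, 31, 31)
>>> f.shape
(5, 31, 5)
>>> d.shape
(5, 31, 5, 31)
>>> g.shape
(5, 31, 5, 5)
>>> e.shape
(31, 5, 5)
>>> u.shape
(31, 5)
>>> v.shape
(5, 5)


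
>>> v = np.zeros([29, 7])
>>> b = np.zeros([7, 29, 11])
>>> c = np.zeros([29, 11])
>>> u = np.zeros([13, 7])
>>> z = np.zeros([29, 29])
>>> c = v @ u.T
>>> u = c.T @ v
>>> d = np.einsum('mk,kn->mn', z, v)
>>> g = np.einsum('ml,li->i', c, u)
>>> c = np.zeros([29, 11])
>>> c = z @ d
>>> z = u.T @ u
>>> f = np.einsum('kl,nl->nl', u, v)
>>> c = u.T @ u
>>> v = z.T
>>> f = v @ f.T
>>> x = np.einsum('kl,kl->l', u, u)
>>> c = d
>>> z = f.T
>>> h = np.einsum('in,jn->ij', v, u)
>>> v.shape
(7, 7)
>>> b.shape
(7, 29, 11)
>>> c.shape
(29, 7)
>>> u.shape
(13, 7)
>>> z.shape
(29, 7)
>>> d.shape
(29, 7)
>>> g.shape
(7,)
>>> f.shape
(7, 29)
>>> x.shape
(7,)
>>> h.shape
(7, 13)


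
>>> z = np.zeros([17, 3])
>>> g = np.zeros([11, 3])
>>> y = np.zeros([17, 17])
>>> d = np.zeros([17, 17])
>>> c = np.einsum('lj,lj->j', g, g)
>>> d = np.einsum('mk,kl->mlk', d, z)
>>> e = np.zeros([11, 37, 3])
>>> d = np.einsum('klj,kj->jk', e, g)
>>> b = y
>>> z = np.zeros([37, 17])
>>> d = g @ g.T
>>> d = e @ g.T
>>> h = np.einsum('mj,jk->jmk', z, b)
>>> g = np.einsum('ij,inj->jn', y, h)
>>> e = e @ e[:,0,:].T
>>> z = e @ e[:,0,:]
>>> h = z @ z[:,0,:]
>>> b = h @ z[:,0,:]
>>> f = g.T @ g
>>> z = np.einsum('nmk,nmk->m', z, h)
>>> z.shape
(37,)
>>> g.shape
(17, 37)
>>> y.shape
(17, 17)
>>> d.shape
(11, 37, 11)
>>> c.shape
(3,)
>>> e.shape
(11, 37, 11)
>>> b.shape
(11, 37, 11)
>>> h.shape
(11, 37, 11)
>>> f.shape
(37, 37)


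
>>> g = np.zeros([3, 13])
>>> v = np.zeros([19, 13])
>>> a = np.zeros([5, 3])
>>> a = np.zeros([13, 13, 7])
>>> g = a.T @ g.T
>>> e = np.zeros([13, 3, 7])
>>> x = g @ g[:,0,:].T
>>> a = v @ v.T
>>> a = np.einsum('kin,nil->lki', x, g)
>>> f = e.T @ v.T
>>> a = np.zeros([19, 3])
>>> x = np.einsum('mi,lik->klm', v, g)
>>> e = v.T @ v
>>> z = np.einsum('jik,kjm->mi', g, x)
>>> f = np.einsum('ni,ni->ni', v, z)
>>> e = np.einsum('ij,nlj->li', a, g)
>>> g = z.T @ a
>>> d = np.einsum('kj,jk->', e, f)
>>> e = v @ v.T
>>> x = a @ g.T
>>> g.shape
(13, 3)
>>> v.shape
(19, 13)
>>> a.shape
(19, 3)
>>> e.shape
(19, 19)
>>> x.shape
(19, 13)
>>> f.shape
(19, 13)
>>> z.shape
(19, 13)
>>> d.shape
()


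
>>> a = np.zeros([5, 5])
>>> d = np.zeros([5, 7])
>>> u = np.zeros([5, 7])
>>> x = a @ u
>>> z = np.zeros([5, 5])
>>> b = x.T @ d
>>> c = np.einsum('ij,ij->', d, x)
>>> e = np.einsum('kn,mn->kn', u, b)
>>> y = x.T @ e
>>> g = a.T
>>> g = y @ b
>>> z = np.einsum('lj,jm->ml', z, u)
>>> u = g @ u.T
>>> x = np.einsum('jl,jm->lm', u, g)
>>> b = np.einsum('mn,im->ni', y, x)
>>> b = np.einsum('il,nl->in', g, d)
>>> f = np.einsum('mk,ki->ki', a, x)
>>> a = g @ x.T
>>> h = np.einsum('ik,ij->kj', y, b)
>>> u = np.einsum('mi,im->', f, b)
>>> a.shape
(7, 5)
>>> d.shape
(5, 7)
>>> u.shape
()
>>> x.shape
(5, 7)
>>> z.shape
(7, 5)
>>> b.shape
(7, 5)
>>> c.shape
()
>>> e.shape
(5, 7)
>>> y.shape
(7, 7)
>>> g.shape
(7, 7)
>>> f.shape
(5, 7)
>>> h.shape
(7, 5)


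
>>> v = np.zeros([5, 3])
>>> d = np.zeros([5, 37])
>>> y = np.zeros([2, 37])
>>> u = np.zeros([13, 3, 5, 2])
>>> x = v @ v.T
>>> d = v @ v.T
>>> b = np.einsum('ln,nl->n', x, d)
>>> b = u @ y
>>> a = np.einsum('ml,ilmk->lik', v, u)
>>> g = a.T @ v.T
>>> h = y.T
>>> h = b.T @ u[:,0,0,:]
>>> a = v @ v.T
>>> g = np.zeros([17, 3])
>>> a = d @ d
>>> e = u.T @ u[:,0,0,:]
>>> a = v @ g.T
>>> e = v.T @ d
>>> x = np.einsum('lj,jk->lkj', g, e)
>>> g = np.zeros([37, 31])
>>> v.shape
(5, 3)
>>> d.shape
(5, 5)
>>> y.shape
(2, 37)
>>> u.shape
(13, 3, 5, 2)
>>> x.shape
(17, 5, 3)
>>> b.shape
(13, 3, 5, 37)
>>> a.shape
(5, 17)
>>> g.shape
(37, 31)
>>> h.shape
(37, 5, 3, 2)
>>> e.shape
(3, 5)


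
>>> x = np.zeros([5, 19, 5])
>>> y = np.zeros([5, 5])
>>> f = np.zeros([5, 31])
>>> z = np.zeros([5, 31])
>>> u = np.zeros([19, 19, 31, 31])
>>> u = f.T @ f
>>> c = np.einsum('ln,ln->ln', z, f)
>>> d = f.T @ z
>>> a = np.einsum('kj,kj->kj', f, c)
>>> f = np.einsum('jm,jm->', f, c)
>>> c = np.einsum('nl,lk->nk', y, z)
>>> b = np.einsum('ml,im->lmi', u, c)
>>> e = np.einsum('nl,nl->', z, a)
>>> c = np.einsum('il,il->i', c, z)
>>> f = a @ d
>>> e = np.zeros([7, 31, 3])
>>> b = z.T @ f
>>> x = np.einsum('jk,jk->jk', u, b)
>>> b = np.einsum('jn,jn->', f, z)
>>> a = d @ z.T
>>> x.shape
(31, 31)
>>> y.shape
(5, 5)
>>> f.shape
(5, 31)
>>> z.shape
(5, 31)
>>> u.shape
(31, 31)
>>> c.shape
(5,)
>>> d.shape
(31, 31)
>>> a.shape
(31, 5)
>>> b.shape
()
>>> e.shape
(7, 31, 3)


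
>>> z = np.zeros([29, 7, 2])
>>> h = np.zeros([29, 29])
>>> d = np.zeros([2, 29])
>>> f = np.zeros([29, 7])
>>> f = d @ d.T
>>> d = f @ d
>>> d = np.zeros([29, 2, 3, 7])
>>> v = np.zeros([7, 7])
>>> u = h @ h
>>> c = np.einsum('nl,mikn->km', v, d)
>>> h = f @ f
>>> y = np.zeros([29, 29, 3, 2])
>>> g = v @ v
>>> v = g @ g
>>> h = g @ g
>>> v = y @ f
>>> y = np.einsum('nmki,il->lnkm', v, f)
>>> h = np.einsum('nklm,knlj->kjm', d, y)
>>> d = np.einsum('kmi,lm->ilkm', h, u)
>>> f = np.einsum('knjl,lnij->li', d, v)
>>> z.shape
(29, 7, 2)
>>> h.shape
(2, 29, 7)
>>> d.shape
(7, 29, 2, 29)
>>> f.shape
(29, 3)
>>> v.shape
(29, 29, 3, 2)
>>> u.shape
(29, 29)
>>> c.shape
(3, 29)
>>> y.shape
(2, 29, 3, 29)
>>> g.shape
(7, 7)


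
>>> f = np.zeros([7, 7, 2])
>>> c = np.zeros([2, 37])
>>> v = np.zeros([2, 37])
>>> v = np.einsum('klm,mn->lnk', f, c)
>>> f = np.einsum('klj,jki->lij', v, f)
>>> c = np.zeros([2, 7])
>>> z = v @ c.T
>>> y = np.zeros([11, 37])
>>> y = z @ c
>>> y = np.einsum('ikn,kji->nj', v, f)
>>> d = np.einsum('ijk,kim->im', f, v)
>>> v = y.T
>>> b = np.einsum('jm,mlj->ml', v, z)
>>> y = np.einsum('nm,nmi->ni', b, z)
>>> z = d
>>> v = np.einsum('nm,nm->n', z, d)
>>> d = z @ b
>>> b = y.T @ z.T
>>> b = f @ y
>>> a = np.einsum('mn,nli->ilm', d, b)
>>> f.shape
(37, 2, 7)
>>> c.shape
(2, 7)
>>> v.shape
(37,)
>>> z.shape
(37, 7)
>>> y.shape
(7, 2)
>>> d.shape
(37, 37)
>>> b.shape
(37, 2, 2)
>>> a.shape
(2, 2, 37)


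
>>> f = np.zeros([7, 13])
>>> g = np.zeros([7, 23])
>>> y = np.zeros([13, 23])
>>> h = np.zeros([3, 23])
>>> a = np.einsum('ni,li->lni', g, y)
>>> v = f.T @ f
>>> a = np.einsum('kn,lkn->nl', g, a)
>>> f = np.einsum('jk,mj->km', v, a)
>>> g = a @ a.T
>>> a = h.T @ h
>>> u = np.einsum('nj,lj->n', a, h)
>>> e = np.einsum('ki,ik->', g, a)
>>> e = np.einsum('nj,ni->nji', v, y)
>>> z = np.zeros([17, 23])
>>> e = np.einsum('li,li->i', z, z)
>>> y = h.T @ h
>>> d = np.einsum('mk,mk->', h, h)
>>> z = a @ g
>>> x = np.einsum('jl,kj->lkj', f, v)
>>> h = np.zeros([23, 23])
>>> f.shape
(13, 23)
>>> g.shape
(23, 23)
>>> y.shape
(23, 23)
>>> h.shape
(23, 23)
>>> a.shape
(23, 23)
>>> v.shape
(13, 13)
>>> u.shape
(23,)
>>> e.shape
(23,)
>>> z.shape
(23, 23)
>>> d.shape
()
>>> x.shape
(23, 13, 13)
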